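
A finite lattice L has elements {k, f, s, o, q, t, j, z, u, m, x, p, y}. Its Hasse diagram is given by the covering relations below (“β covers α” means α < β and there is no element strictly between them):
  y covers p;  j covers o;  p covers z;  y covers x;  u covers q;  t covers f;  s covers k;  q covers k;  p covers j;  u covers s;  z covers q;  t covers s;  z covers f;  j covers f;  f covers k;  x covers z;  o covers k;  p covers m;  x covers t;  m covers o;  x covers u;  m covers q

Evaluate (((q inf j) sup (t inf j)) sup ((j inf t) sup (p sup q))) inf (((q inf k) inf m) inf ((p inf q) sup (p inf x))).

k

q ∧ j = k
t ∧ j = f
k ∨ f = f
j ∧ t = f
p ∨ q = p
f ∨ p = p
f ∨ p = p
q ∧ k = k
k ∧ m = k
p ∧ q = q
p ∧ x = z
q ∨ z = z
k ∧ z = k
p ∧ k = k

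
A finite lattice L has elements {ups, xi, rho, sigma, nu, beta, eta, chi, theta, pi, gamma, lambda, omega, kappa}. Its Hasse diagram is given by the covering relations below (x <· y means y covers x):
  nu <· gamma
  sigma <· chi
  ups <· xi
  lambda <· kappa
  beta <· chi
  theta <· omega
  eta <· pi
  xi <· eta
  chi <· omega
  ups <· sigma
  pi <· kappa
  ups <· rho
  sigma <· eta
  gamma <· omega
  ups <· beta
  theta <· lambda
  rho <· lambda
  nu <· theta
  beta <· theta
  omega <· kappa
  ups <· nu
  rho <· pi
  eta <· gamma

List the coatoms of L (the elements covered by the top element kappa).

lambda, omega, pi

The coatoms are exactly the elements covered by kappa: lambda, omega, pi.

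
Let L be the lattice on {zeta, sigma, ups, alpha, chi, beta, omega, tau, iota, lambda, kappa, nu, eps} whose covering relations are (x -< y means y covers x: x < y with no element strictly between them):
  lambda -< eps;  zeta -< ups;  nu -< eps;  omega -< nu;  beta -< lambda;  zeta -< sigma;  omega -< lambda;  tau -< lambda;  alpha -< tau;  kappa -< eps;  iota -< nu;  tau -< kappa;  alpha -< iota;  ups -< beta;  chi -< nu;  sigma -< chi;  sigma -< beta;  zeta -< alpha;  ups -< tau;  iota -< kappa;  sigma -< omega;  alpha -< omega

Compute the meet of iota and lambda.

Common lower bounds of {iota, lambda}: alpha, zeta.
The greatest among these is alpha.

alpha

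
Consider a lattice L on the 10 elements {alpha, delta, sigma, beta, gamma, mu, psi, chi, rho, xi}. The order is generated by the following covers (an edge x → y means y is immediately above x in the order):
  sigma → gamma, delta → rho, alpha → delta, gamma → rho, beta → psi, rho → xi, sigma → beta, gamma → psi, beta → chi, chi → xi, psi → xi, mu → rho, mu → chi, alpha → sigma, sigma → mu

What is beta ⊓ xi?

beta

Common lower bounds of {beta, xi}: alpha, beta, sigma.
The greatest among these is beta.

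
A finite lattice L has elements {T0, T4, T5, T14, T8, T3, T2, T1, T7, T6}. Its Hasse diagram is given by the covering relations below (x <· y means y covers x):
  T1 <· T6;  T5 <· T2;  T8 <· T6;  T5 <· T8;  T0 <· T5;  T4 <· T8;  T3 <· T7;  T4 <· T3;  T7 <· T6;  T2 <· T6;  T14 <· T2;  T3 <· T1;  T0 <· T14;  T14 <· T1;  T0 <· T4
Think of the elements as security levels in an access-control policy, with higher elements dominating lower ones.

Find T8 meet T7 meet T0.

Common lower bounds of {T8, T7, T0}: T0.
The greatest among these is T0.

T0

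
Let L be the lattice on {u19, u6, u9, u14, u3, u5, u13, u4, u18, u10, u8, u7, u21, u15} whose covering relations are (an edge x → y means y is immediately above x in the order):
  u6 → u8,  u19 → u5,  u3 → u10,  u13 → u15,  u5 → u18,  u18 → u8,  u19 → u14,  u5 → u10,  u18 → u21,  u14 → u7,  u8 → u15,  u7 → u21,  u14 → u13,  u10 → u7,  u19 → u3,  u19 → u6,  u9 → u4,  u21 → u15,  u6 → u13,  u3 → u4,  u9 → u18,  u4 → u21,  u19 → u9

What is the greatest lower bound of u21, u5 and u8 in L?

Common lower bounds of {u21, u5, u8}: u19, u5.
The greatest among these is u5.

u5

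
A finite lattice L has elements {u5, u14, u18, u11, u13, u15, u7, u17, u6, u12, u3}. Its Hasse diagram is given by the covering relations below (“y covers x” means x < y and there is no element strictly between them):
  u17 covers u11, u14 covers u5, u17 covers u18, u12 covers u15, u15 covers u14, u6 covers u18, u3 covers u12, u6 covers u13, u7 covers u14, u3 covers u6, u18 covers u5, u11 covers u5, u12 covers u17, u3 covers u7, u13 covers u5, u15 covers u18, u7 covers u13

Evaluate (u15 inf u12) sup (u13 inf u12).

u15 ∧ u12 = u15
u13 ∧ u12 = u5
u15 ∨ u5 = u15

u15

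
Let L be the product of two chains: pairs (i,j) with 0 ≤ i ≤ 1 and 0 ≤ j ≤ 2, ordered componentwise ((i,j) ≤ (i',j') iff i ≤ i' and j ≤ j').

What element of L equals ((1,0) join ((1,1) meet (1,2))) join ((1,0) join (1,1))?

(1,1) ∧ (1,2) = (1,1)
(1,0) ∨ (1,1) = (1,1)
(1,0) ∨ (1,1) = (1,1)
(1,1) ∨ (1,1) = (1,1)

(1,1)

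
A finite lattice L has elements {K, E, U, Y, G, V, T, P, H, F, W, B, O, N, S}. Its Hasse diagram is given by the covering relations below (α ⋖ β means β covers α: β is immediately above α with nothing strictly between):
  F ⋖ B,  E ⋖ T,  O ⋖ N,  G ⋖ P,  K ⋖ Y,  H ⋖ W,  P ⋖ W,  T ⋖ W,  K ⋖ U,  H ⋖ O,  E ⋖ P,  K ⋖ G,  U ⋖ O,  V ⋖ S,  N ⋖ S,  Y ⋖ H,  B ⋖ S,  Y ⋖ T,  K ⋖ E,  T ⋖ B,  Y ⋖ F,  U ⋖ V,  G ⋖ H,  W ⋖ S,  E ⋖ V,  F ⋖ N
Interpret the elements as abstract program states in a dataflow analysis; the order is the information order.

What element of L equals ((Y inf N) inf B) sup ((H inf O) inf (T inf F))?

Y ∧ N = Y
Y ∧ B = Y
H ∧ O = H
T ∧ F = Y
H ∧ Y = Y
Y ∨ Y = Y

Y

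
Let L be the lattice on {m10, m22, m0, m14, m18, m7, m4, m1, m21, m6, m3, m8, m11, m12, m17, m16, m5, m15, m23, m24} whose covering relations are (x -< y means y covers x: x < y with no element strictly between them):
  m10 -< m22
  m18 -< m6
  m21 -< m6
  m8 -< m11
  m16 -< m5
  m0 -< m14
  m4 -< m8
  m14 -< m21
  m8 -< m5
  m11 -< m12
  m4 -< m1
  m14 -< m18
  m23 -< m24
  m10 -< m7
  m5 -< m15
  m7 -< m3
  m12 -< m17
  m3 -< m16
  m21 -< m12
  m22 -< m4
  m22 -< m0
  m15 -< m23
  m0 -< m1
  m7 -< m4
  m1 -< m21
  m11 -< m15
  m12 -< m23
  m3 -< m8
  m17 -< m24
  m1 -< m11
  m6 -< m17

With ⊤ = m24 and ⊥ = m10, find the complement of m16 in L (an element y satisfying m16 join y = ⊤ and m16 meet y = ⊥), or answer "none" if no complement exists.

m18

Need y with m16 ∨ y = m24 and m16 ∧ y = m10.
Checking each element gives: m18.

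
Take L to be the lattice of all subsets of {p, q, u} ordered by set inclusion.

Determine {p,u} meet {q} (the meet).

{}

Under ⊆, meet is intersection: {p,u} ∩ {q} = {}.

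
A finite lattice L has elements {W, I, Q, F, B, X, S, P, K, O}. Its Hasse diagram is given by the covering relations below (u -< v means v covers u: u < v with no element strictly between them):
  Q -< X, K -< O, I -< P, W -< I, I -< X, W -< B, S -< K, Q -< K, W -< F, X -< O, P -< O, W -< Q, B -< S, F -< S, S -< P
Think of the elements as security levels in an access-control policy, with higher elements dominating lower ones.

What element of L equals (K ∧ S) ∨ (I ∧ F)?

K ∧ S = S
I ∧ F = W
S ∨ W = S

S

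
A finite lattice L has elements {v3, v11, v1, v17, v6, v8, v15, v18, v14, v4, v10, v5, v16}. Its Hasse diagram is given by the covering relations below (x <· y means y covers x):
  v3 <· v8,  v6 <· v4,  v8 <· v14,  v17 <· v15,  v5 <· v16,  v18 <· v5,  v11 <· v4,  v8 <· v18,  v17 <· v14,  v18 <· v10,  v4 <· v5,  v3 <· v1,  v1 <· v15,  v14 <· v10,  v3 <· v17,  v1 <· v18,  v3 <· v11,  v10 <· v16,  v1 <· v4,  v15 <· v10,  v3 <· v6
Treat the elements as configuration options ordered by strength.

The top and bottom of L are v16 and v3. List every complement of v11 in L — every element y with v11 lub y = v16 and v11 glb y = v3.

v10, v14, v15, v17

Need y with v11 ∨ y = v16 and v11 ∧ y = v3.
Checking each element gives: v10, v14, v15, v17.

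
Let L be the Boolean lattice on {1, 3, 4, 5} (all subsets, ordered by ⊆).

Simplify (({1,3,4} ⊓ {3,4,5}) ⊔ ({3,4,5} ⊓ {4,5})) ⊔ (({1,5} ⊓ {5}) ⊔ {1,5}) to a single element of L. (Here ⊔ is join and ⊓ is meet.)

{1,3,4} ∧ {3,4,5} = {3,4}
{3,4,5} ∧ {4,5} = {4,5}
{3,4} ∨ {4,5} = {3,4,5}
{1,5} ∧ {5} = {5}
{5} ∨ {1,5} = {1,5}
{3,4,5} ∨ {1,5} = {1,3,4,5}

{1,3,4,5}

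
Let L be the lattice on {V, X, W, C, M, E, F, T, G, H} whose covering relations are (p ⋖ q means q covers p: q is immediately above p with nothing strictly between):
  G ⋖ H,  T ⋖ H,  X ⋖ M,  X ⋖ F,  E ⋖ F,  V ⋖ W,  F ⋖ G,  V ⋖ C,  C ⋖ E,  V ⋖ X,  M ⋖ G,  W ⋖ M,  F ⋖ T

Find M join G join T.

H

Common upper bounds of {M, G, T}: H.
The least among these is H.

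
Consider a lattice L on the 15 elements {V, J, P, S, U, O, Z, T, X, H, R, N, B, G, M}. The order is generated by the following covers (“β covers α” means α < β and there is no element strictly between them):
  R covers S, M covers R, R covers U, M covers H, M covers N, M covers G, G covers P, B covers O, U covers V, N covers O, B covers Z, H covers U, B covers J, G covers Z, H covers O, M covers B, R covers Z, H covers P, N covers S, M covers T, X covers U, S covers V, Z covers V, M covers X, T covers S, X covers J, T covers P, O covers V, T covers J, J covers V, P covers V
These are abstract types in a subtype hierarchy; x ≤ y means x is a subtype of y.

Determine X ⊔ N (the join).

Common upper bounds of {X, N}: M.
The least among these is M.

M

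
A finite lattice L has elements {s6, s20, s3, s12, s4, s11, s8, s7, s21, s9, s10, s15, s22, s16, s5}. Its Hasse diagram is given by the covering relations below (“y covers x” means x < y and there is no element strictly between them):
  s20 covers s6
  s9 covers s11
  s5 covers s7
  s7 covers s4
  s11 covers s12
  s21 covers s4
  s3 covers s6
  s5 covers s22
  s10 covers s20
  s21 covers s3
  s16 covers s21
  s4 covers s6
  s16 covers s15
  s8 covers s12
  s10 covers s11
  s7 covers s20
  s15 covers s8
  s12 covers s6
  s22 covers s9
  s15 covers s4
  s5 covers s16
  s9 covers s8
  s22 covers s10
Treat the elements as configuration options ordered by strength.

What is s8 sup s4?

s15

Common upper bounds of {s8, s4}: s15, s16, s5.
The least among these is s15.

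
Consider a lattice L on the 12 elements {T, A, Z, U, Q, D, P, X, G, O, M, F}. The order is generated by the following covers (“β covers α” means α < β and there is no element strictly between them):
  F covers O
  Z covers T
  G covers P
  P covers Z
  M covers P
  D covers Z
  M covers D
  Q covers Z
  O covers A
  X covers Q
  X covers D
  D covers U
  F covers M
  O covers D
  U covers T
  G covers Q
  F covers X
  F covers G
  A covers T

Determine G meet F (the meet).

Common lower bounds of {G, F}: G, P, Q, T, Z.
The greatest among these is G.

G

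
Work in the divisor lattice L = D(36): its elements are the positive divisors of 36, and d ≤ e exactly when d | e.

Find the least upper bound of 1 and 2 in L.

2

In the divisibility order, the join is the least common multiple: lcm(1, 2) = 2.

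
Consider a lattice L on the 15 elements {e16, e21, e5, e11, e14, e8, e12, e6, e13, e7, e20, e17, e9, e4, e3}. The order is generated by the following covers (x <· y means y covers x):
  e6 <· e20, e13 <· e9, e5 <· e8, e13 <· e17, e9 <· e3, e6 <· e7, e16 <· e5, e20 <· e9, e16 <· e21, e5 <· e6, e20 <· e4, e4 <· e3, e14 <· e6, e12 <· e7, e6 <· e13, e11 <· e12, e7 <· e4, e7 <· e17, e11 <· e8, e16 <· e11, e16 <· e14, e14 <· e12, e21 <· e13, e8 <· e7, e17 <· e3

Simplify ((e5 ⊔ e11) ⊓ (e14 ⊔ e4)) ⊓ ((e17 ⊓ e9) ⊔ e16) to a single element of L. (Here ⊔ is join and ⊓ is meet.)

e5 ∨ e11 = e8
e14 ∨ e4 = e4
e8 ∧ e4 = e8
e17 ∧ e9 = e13
e13 ∨ e16 = e13
e8 ∧ e13 = e5

e5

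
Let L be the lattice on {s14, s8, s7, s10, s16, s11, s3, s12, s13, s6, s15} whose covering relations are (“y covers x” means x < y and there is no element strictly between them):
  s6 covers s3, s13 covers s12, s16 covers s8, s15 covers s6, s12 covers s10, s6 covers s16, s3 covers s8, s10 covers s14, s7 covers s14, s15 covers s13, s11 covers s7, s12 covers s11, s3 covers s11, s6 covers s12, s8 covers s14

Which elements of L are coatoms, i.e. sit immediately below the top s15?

s13, s6

The coatoms are exactly the elements covered by s15: s13, s6.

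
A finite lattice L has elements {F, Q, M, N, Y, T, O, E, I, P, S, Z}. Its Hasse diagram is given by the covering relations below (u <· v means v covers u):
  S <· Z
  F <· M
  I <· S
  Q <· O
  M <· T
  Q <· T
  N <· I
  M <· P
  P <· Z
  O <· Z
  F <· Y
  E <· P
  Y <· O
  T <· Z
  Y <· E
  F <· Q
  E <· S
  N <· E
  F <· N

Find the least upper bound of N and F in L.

Common upper bounds of {N, F}: E, I, N, P, S, Z.
The least among these is N.

N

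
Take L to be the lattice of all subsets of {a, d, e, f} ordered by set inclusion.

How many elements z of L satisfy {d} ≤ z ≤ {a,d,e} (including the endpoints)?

4

The interval [{d}, {a,d,e}] = {{a,d,e}, {a,d}, {d,e}, {d}}, which has 4 elements.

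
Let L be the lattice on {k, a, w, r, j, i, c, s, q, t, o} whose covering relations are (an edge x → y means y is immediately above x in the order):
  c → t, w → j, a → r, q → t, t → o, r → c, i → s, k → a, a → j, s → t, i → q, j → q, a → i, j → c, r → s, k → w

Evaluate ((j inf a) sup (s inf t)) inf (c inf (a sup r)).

j ∧ a = a
s ∧ t = s
a ∨ s = s
a ∨ r = r
c ∧ r = r
s ∧ r = r

r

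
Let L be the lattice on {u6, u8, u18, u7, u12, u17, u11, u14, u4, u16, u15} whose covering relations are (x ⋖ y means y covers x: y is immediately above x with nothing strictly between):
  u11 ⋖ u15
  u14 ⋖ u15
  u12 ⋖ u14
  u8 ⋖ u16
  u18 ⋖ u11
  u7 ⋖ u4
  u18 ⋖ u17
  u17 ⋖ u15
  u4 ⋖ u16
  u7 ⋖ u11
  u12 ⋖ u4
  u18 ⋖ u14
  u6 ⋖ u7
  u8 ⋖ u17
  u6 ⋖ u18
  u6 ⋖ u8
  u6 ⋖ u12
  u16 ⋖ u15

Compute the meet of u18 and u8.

Common lower bounds of {u18, u8}: u6.
The greatest among these is u6.

u6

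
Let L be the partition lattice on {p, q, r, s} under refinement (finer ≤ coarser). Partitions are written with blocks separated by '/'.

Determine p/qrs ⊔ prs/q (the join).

The join of p/qrs and prs/q merges any blocks that overlap across the partitions, giving pqrs.

pqrs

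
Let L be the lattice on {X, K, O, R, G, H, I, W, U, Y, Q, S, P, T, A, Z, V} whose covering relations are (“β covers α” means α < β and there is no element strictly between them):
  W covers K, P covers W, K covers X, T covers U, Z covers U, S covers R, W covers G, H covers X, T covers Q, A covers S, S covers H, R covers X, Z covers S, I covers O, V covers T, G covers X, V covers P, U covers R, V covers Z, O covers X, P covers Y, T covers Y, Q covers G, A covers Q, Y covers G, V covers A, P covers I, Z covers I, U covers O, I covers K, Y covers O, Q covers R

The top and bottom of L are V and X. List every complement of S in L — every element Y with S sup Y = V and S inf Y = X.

Need Y with S ∨ Y = V and S ∧ Y = X.
Checking each element gives: P, W, Y.

P, W, Y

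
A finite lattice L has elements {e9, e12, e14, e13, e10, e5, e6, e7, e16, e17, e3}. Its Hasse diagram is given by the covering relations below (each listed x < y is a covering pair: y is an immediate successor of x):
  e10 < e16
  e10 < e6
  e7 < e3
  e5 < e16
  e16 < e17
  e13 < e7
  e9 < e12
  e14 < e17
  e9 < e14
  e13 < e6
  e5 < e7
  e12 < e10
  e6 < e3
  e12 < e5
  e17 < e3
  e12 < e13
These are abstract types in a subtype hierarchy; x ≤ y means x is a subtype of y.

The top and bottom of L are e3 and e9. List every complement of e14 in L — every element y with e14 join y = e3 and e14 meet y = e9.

e13, e6, e7

Need y with e14 ∨ y = e3 and e14 ∧ y = e9.
Checking each element gives: e13, e6, e7.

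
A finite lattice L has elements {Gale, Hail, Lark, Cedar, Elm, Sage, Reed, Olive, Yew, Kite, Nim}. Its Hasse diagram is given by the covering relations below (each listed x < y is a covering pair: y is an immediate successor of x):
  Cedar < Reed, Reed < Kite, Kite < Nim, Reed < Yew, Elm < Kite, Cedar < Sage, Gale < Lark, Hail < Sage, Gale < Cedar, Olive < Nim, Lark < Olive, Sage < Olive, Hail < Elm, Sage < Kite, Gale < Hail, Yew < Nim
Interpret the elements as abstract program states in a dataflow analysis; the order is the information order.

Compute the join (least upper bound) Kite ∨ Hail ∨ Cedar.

Kite

Common upper bounds of {Kite, Hail, Cedar}: Kite, Nim.
The least among these is Kite.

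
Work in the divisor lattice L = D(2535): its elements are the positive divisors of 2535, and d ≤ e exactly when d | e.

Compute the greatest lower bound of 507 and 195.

39

In the divisibility order, the meet is the greatest common divisor: gcd(507, 195) = 39.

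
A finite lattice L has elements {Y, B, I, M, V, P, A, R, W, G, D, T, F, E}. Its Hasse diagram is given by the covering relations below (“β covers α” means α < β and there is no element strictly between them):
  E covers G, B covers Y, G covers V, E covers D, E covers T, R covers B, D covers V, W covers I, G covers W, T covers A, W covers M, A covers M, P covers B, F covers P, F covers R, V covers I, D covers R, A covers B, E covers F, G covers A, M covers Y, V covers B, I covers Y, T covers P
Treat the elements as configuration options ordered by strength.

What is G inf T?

A

Common lower bounds of {G, T}: A, B, M, Y.
The greatest among these is A.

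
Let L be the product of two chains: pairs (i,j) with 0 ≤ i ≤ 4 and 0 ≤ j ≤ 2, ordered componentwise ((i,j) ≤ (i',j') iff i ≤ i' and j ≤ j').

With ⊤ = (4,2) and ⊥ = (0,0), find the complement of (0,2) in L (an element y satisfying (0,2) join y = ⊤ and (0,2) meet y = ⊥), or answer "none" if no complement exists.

Need y with (0,2) ∨ y = (4,2) and (0,2) ∧ y = (0,0).
Checking each element gives: (4,0).

(4,0)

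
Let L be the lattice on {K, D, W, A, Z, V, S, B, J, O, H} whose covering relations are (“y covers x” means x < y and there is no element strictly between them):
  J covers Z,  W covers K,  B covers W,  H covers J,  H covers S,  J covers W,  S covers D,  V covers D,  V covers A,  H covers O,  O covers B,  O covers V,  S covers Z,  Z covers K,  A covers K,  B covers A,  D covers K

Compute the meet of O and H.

Common lower bounds of {O, H}: A, B, D, K, O, V, W.
The greatest among these is O.

O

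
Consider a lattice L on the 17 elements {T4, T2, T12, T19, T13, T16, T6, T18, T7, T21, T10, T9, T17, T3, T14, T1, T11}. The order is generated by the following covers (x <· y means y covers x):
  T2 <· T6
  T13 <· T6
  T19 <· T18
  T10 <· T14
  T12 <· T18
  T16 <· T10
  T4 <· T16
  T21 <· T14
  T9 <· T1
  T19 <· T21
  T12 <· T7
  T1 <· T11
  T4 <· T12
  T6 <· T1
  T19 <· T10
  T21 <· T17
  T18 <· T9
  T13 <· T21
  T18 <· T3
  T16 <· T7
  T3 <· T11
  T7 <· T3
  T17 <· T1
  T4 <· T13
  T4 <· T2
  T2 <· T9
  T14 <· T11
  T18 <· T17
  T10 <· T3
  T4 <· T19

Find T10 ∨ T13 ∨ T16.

T14

Common upper bounds of {T10, T13, T16}: T11, T14.
The least among these is T14.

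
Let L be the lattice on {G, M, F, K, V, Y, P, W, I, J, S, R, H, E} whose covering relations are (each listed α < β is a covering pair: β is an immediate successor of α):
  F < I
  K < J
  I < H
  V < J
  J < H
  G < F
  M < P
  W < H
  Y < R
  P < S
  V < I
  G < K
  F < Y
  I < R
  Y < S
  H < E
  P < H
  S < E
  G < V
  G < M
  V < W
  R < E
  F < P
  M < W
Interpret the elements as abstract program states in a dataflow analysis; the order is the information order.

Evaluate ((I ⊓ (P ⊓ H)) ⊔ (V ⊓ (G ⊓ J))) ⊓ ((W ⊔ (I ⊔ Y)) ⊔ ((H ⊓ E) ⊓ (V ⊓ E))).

P ∧ H = P
I ∧ P = F
G ∧ J = G
V ∧ G = G
F ∨ G = F
I ∨ Y = R
W ∨ R = E
H ∧ E = H
V ∧ E = V
H ∧ V = V
E ∨ V = E
F ∧ E = F

F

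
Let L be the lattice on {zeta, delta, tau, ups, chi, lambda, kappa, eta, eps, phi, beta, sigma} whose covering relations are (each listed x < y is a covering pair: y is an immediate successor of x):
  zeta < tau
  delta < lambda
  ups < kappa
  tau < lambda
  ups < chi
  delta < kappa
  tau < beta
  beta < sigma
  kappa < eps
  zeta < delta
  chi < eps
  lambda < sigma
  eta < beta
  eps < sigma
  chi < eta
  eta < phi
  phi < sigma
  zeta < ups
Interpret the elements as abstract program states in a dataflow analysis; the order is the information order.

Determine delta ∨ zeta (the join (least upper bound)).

delta

Common upper bounds of {delta, zeta}: delta, eps, kappa, lambda, sigma.
The least among these is delta.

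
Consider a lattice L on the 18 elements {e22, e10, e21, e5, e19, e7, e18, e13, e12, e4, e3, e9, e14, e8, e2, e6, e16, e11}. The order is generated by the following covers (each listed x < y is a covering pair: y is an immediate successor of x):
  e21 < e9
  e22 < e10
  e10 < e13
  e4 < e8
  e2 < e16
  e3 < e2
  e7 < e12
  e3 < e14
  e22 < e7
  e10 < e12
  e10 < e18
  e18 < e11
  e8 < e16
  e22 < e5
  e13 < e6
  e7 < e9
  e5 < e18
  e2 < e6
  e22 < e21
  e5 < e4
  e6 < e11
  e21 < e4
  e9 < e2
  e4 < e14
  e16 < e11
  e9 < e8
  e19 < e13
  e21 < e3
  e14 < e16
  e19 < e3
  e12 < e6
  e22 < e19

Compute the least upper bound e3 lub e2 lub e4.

Common upper bounds of {e3, e2, e4}: e11, e16.
The least among these is e16.

e16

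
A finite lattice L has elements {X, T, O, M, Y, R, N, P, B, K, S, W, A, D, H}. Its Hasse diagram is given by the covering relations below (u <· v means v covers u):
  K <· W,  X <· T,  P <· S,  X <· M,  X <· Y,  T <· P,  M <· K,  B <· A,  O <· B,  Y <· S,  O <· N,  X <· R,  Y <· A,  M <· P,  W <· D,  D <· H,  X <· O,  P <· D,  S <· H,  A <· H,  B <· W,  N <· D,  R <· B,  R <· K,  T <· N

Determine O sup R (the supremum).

Common upper bounds of {O, R}: A, B, D, H, W.
The least among these is B.

B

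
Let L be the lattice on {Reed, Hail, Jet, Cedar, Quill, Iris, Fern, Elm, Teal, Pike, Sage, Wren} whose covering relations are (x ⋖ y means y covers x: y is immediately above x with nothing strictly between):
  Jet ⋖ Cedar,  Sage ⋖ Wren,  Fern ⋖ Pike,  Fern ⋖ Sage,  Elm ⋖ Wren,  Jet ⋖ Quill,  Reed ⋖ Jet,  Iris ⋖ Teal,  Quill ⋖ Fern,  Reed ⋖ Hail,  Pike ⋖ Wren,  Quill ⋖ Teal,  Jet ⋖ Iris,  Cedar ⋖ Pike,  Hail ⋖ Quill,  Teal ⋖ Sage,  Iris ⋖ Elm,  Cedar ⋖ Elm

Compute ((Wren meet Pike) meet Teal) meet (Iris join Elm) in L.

Jet

Wren ∧ Pike = Pike
Pike ∧ Teal = Quill
Iris ∨ Elm = Elm
Quill ∧ Elm = Jet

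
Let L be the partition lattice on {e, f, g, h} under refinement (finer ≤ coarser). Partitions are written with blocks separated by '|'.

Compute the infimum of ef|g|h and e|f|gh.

e|f|g|h

Common lower bounds of {ef|g|h, e|f|gh}: e|f|g|h.
The greatest among these is e|f|g|h.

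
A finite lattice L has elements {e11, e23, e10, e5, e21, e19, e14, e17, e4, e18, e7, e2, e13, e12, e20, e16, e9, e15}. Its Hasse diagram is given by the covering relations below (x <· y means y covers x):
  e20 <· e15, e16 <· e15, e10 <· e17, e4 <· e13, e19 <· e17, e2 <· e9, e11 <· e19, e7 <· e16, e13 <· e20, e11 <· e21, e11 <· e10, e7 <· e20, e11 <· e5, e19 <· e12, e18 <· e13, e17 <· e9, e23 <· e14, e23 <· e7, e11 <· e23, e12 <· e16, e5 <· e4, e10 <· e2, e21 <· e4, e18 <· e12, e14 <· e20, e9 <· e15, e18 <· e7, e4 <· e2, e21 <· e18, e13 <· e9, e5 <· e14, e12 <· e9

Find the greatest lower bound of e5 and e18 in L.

Common lower bounds of {e5, e18}: e11.
The greatest among these is e11.

e11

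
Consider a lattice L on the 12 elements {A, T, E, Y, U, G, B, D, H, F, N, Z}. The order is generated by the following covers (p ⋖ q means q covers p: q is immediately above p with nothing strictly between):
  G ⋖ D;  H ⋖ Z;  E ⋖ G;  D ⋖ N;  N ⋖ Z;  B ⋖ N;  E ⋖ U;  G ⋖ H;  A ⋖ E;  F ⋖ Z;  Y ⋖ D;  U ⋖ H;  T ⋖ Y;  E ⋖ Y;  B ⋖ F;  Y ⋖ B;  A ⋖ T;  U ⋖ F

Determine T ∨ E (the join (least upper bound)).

Common upper bounds of {T, E}: B, D, F, N, Y, Z.
The least among these is Y.

Y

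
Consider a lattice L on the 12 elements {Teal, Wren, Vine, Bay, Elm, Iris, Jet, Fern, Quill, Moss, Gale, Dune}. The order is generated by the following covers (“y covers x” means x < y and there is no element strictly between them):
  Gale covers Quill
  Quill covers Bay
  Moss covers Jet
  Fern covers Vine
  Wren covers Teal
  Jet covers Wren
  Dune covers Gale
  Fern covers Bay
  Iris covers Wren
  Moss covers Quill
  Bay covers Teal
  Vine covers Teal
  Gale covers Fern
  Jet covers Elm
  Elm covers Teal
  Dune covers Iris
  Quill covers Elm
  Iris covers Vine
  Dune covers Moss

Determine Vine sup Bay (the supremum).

Common upper bounds of {Vine, Bay}: Dune, Fern, Gale.
The least among these is Fern.

Fern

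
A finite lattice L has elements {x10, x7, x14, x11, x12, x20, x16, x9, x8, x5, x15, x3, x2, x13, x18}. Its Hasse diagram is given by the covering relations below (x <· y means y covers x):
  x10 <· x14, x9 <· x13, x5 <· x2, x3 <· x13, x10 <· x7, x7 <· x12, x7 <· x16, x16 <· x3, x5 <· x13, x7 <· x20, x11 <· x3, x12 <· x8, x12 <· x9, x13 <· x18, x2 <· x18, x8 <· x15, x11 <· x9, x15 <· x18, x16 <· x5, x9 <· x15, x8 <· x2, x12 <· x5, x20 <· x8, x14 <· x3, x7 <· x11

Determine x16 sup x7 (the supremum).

Common upper bounds of {x16, x7}: x13, x16, x18, x2, x3, x5.
The least among these is x16.

x16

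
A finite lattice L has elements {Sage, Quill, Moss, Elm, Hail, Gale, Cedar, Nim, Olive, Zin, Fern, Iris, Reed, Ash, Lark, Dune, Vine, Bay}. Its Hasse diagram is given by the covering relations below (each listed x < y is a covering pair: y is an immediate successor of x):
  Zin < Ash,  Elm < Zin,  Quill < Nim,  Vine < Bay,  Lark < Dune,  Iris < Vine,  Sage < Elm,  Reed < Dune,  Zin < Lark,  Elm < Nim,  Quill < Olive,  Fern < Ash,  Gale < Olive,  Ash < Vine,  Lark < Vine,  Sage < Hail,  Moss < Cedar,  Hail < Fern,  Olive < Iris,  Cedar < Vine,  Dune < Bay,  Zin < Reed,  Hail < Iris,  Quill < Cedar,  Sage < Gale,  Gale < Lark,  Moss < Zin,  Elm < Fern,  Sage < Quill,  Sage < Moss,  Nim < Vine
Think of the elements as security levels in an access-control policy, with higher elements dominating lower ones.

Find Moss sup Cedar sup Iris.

Vine

Common upper bounds of {Moss, Cedar, Iris}: Bay, Vine.
The least among these is Vine.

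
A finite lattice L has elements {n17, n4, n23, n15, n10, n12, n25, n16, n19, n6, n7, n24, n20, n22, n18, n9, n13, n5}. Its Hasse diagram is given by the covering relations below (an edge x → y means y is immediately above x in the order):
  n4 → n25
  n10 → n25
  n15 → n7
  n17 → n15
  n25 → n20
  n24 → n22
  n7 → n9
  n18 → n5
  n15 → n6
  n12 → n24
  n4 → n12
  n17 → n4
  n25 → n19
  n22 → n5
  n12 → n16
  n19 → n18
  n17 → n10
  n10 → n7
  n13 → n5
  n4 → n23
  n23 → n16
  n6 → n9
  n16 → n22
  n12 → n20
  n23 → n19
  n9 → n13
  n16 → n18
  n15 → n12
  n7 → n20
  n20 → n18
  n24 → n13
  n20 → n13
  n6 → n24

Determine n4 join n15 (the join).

n12

Common upper bounds of {n4, n15}: n12, n13, n16, n18, n20, n22, n24, n5.
The least among these is n12.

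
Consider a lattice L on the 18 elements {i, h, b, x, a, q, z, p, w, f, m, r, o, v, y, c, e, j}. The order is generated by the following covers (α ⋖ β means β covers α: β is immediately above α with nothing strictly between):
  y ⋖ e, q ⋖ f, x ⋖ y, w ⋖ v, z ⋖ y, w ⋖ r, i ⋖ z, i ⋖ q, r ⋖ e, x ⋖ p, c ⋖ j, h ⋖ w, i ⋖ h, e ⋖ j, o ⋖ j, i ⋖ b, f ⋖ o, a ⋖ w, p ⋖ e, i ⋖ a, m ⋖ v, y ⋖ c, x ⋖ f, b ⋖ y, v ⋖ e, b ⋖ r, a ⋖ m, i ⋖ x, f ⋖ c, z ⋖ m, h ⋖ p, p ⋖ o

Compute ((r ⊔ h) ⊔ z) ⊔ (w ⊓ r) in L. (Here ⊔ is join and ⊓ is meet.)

r ∨ h = r
r ∨ z = e
w ∧ r = w
e ∨ w = e

e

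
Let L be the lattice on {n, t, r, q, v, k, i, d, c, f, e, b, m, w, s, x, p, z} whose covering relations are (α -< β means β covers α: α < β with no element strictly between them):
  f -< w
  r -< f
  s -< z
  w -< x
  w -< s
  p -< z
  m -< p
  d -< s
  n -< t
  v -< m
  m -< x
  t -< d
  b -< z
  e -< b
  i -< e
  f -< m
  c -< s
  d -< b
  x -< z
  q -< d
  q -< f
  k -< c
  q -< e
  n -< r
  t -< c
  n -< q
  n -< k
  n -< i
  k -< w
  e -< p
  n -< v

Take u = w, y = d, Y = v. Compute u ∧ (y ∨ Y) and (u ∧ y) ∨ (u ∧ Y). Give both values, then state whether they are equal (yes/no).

w; q; no

y ∨ Y = z, so u ∧ (y ∨ Y) = w ∧ z = w.
u ∧ y = q and u ∧ Y = n, so (u ∧ y) ∨ (u ∧ Y) = q ∨ n = q.
Equal: no.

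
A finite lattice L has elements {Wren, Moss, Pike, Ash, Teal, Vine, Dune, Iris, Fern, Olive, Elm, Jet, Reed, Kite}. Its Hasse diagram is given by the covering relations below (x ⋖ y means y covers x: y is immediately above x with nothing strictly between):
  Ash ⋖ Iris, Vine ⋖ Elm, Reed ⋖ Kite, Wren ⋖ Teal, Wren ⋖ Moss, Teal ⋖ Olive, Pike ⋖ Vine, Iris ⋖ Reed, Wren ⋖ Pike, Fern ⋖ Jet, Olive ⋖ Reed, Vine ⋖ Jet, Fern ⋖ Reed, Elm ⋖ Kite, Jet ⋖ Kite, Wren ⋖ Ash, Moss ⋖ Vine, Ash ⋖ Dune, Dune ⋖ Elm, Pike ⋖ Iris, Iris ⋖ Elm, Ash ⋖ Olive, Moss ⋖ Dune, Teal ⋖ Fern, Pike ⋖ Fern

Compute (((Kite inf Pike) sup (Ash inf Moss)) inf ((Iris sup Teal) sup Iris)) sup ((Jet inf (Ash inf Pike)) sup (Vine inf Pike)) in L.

Pike

Kite ∧ Pike = Pike
Ash ∧ Moss = Wren
Pike ∨ Wren = Pike
Iris ∨ Teal = Reed
Reed ∨ Iris = Reed
Pike ∧ Reed = Pike
Ash ∧ Pike = Wren
Jet ∧ Wren = Wren
Vine ∧ Pike = Pike
Wren ∨ Pike = Pike
Pike ∨ Pike = Pike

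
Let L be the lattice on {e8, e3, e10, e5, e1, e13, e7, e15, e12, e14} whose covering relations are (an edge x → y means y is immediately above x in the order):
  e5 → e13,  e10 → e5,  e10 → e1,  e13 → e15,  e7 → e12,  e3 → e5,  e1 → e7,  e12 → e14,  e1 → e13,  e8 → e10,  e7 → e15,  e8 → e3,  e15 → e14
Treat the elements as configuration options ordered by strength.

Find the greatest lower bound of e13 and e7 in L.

e1

Common lower bounds of {e13, e7}: e1, e10, e8.
The greatest among these is e1.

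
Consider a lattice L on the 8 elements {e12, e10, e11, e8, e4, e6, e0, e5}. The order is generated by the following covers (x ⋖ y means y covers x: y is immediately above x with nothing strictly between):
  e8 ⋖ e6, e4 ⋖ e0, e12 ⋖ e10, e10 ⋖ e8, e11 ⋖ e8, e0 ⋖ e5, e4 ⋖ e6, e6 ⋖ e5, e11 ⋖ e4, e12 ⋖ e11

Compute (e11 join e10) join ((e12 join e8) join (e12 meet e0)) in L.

e11 ∨ e10 = e8
e12 ∨ e8 = e8
e12 ∧ e0 = e12
e8 ∨ e12 = e8
e8 ∨ e8 = e8

e8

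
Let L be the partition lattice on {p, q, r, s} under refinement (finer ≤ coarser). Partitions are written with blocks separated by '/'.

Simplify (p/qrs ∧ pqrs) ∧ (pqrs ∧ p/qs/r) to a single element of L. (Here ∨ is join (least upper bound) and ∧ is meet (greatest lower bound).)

p/qs/r

p/qrs ∧ pqrs = p/qrs
pqrs ∧ p/qs/r = p/qs/r
p/qrs ∧ p/qs/r = p/qs/r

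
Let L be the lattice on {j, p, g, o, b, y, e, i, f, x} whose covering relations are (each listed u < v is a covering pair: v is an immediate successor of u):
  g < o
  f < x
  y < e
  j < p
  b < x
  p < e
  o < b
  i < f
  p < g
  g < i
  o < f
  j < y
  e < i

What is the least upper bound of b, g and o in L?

Common upper bounds of {b, g, o}: b, x.
The least among these is b.

b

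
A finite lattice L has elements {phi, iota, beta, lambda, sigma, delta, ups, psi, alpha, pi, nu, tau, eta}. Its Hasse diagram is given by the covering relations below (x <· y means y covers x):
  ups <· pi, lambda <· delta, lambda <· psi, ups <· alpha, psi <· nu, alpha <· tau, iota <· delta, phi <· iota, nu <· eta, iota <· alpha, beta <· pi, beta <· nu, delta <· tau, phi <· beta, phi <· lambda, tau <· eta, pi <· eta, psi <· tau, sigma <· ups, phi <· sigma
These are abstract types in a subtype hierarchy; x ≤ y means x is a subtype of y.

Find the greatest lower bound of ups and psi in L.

phi

Common lower bounds of {ups, psi}: phi.
The greatest among these is phi.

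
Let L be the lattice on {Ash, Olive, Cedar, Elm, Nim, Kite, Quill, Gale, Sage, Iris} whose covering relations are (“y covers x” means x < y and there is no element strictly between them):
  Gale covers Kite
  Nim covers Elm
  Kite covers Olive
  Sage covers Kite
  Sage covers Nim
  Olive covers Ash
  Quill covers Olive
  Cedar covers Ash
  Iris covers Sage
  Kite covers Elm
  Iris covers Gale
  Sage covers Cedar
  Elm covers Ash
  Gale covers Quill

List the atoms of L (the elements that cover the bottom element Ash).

The atoms are exactly the elements that cover Ash: Cedar, Elm, Olive.

Cedar, Elm, Olive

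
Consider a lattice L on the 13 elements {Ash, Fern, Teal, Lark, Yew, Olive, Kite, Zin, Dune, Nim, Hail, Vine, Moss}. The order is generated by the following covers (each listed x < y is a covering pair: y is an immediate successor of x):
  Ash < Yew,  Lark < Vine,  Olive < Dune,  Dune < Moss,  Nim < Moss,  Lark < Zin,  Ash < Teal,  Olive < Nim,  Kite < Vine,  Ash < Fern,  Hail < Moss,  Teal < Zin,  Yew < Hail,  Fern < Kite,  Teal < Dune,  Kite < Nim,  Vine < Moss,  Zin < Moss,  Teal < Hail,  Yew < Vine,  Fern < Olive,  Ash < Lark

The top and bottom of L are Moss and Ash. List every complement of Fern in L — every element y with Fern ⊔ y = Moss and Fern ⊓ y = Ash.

Need y with Fern ∨ y = Moss and Fern ∧ y = Ash.
Checking each element gives: Hail, Zin.

Hail, Zin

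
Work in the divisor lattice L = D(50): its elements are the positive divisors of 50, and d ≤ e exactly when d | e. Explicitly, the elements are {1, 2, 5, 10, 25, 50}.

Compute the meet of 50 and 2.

2

Common lower bounds of {50, 2}: 1, 2.
The greatest among these is 2.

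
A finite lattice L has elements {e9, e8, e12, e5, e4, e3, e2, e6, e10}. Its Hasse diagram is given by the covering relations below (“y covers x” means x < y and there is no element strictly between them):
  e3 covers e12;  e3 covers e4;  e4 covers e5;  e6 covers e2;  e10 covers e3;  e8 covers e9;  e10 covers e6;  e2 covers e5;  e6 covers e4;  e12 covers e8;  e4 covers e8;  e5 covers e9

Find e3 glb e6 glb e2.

e5

Common lower bounds of {e3, e6, e2}: e5, e9.
The greatest among these is e5.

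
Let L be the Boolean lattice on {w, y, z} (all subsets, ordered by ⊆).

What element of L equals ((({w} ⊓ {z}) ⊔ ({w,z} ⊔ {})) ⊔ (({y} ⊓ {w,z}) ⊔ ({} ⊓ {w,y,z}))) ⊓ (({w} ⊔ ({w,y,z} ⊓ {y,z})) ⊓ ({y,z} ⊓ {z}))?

{w} ∧ {z} = {}
{w,z} ∨ {} = {w,z}
{} ∨ {w,z} = {w,z}
{y} ∧ {w,z} = {}
{} ∧ {w,y,z} = {}
{} ∨ {} = {}
{w,z} ∨ {} = {w,z}
{w,y,z} ∧ {y,z} = {y,z}
{w} ∨ {y,z} = {w,y,z}
{y,z} ∧ {z} = {z}
{w,y,z} ∧ {z} = {z}
{w,z} ∧ {z} = {z}

{z}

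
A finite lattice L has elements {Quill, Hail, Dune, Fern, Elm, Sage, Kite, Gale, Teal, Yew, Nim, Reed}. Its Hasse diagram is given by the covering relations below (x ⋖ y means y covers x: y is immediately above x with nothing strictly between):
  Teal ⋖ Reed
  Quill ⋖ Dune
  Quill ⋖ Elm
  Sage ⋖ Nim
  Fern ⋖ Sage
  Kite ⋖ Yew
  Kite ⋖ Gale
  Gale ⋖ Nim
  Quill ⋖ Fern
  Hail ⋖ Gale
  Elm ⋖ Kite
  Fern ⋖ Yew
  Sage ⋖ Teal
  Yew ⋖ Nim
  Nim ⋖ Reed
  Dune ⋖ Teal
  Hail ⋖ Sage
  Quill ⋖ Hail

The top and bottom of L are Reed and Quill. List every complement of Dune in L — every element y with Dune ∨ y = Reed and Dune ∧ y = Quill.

Elm, Gale, Kite, Nim, Yew

Need y with Dune ∨ y = Reed and Dune ∧ y = Quill.
Checking each element gives: Elm, Gale, Kite, Nim, Yew.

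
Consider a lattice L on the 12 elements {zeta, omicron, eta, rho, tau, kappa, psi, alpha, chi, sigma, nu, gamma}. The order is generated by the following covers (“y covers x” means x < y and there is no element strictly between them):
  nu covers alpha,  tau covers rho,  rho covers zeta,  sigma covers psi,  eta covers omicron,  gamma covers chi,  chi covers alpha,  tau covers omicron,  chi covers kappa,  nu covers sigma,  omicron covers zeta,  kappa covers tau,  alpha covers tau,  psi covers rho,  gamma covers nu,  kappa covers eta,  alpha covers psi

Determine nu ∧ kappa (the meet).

Common lower bounds of {nu, kappa}: omicron, rho, tau, zeta.
The greatest among these is tau.

tau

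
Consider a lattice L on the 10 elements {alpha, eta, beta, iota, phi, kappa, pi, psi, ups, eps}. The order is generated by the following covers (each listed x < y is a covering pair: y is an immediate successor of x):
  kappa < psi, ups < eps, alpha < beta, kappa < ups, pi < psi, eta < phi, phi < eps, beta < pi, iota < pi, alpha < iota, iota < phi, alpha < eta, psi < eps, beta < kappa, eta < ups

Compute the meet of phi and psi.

iota

Common lower bounds of {phi, psi}: alpha, iota.
The greatest among these is iota.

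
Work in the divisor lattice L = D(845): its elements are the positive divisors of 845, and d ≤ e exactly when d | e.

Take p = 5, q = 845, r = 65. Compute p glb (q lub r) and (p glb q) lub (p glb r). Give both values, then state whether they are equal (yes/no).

q lub r = 845, so p glb (q lub r) = 5 glb 845 = 5.
p glb q = 5 and p glb r = 5, so (p glb q) lub (p glb r) = 5 lub 5 = 5.
Equal: yes.

5; 5; yes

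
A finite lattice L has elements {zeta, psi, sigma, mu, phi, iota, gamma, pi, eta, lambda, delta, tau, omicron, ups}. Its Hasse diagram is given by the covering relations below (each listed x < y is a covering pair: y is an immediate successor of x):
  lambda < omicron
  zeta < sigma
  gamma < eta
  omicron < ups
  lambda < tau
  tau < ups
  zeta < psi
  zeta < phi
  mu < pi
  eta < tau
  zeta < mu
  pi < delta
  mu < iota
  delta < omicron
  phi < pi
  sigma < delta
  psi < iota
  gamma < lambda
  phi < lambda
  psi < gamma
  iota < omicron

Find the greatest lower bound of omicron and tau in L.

lambda

Common lower bounds of {omicron, tau}: gamma, lambda, phi, psi, zeta.
The greatest among these is lambda.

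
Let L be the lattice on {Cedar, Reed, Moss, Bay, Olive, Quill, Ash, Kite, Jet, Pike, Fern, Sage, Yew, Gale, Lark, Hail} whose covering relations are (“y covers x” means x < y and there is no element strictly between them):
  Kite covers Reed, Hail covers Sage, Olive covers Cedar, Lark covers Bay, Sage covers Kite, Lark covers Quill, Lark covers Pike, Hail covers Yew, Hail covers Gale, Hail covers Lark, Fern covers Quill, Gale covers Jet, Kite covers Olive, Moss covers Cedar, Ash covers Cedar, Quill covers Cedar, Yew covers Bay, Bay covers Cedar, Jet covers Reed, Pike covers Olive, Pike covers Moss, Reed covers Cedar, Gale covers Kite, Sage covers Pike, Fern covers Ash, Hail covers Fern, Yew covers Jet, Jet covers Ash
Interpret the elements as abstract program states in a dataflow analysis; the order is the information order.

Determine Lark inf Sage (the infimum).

Pike

Common lower bounds of {Lark, Sage}: Cedar, Moss, Olive, Pike.
The greatest among these is Pike.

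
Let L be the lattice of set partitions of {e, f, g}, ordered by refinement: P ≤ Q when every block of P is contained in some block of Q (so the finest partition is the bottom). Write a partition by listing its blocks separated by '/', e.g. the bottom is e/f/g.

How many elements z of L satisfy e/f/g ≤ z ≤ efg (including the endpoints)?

The interval [e/f/g, efg] = {e/f/g, e/fg, ef/g, efg, eg/f}, which has 5 elements.

5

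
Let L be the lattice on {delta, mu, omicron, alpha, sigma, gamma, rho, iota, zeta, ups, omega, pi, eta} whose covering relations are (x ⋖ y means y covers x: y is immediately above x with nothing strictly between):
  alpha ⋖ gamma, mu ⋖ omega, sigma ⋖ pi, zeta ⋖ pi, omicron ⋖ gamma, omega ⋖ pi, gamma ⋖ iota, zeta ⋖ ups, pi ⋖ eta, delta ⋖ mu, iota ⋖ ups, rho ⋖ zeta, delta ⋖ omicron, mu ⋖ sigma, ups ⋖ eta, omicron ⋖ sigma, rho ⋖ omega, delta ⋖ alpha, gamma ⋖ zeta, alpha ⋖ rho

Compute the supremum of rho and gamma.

Common upper bounds of {rho, gamma}: eta, pi, ups, zeta.
The least among these is zeta.

zeta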